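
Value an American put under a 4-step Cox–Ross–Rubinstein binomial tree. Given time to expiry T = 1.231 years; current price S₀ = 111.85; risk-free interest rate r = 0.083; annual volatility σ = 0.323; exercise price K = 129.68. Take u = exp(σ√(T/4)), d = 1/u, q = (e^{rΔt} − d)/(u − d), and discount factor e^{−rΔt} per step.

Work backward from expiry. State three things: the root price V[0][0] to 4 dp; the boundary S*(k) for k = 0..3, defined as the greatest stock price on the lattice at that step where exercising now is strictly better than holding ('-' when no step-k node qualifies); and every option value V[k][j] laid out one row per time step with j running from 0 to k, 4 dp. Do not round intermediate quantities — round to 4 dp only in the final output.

Δt=0.30775, u=1.19624, d=0.83595, q=0.52713, disc=e^(-rΔt)=0.97478
k=4 terminal: V=max(K-S,0) → 75.0590 51.5176 17.8300 0.0000 0.0000
k=3: j=0 S=65.3400 intr=64.3400 cont=61.0695 V=64.3400[EX]; j=1 S=93.5011 intr=36.1789 cont=32.9083 V=36.1789[EX]; j=2 S=133.7997 intr=0.0000 cont=8.2186 V=8.2186[hold]; j=3 S=191.4666 intr=0.0000 cont=0.0000 V=0.0000[hold]  S*(3)=93.5011
k=2: j=0 S=78.1624 intr=51.5176 cont=48.2471 V=51.5176[EX]; j=1 S=111.8500 intr=17.8300 cont=20.8994 V=20.8994[hold]; j=2 S=160.0568 intr=0.0000 cont=3.7883 V=3.7883[hold]  S*(2)=78.1624
k=1: j=0 S=93.5011 intr=36.1789 cont=34.4855 V=36.1789[EX]; j=1 S=133.7997 intr=0.0000 cont=11.5800 V=11.5800[hold]  S*(1)=93.5011
k=0: j=0 S=111.8500 intr=17.8300 cont=22.6266 V=22.6266[hold]  S*(0)=-

price = 22.6266
boundary = - 93.5011 78.1624 93.5011
tree:
22.6266
36.1789 11.5800
51.5176 20.8994 3.7883
64.3400 36.1789 8.2186 0.0000
75.0590 51.5176 17.8300 0.0000 0.0000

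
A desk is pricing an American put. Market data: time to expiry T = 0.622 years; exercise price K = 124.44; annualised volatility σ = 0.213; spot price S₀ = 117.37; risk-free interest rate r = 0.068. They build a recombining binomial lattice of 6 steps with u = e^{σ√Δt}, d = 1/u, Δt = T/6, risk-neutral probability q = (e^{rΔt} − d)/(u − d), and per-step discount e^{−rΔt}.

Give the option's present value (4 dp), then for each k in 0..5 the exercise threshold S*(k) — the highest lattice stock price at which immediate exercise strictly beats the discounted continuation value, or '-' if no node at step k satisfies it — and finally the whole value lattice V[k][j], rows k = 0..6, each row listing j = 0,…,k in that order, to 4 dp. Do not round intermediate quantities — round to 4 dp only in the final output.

price = 10.0658
boundary = - - 102.3267 109.5905 102.3267 109.5905
tree:
10.0658
15.2121 5.7152
22.1133 9.4007 2.5797
28.8957 14.8495 4.7779 0.6987
35.2285 22.1133 8.5999 1.5112 0.0000
41.1415 28.8957 14.8495 3.2687 0.0000 0.0000
46.6627 35.2285 22.1133 7.0700 0.0000 0.0000 0.0000

Δt=0.10367  u=1.07099  d=0.93372  q=0.53440  discount=0.99298
step 6 (expiry): payoffs max(K−S,0) = 46.6627 35.2285 22.1133 7.0700 0.0000 0.0000 0.0000
step 5: (k=5,j=0): S=83.2985, (K−S)⁺=41.1415, hold=40.2674 ⇒ V=41.1415 exercise | (k=5,j=1): S=95.5443, (K−S)⁺=28.8957, hold=28.0215 ⇒ V=28.8957 exercise | (k=5,j=2): S=109.5905, (K−S)⁺=14.8495, hold=13.9753 ⇒ V=14.8495 exercise | (k=5,j=3): S=125.7017, (K−S)⁺=0.0000, hold=3.2687 ⇒ V=3.2687 continue | (k=5,j=4): S=144.1814, (K−S)⁺=0.0000, hold=0.0000 ⇒ V=0.0000 continue | (k=5,j=5): S=165.3778, (K−S)⁺=0.0000, hold=0.0000 ⇒ V=0.0000 continue  boundary S*=109.5905
step 4: (k=4,j=0): S=89.2115, (K−S)⁺=35.2285, hold=34.3543 ⇒ V=35.2285 exercise | (k=4,j=1): S=102.3267, (K−S)⁺=22.1133, hold=21.2391 ⇒ V=22.1133 exercise | (k=4,j=2): S=117.3700, (K−S)⁺=7.0700, hold=8.5999 ⇒ V=8.5999 continue | (k=4,j=3): S=134.6248, (K−S)⁺=0.0000, hold=1.5112 ⇒ V=1.5112 continue | (k=4,j=4): S=154.4163, (K−S)⁺=0.0000, hold=0.0000 ⇒ V=0.0000 continue  boundary S*=102.3267
step 3: (k=3,j=0): S=95.5443, (K−S)⁺=28.8957, hold=28.0215 ⇒ V=28.8957 exercise | (k=3,j=1): S=109.5905, (K−S)⁺=14.8495, hold=14.7871 ⇒ V=14.8495 exercise | (k=3,j=2): S=125.7017, (K−S)⁺=0.0000, hold=4.7779 ⇒ V=4.7779 continue | (k=3,j=3): S=144.1814, (K−S)⁺=0.0000, hold=0.6987 ⇒ V=0.6987 continue  boundary S*=109.5905
step 2: (k=2,j=0): S=102.3267, (K−S)⁺=22.1133, hold=21.2391 ⇒ V=22.1133 exercise | (k=2,j=1): S=117.3700, (K−S)⁺=7.0700, hold=9.4007 ⇒ V=9.4007 continue | (k=2,j=2): S=134.6248, (K−S)⁺=0.0000, hold=2.5797 ⇒ V=2.5797 continue  boundary S*=102.3267
step 1: (k=1,j=0): S=109.5905, (K−S)⁺=14.8495, hold=15.2121 ⇒ V=15.2121 continue | (k=1,j=1): S=125.7017, (K−S)⁺=0.0000, hold=5.7152 ⇒ V=5.7152 continue  boundary S*=-
step 0: (k=0,j=0): S=117.3700, (K−S)⁺=7.0700, hold=10.0658 ⇒ V=10.0658 continue  boundary S*=-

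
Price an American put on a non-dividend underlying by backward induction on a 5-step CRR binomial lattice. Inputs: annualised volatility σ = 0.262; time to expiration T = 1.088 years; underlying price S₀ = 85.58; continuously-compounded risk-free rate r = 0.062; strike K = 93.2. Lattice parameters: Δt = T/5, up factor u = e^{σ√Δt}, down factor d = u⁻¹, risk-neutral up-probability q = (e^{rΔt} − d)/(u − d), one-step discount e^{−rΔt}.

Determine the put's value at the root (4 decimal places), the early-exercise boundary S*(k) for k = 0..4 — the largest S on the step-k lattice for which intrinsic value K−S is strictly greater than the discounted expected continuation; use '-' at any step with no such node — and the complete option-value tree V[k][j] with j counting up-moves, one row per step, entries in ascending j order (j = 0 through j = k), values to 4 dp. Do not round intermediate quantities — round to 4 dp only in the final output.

price = 11.1727
boundary = - - 67.0218 75.7346 67.0218
tree:
11.1727
17.5389 5.7000
26.1782 10.1736 1.7985
33.8886 17.4654 3.8371 0.0000
40.7120 26.1782 8.1864 0.0000 0.0000
46.7504 33.8886 17.4654 0.0000 0.0000 0.0000

Δt=0.21760  u=1.13000  d=0.88496  q=0.52491  discount=0.98660
step 5 (expiry): payoffs max(K−S,0) = 46.7504 33.8886 17.4654 0.0000 0.0000 0.0000
step 4: (k=4,j=0): S=52.4880, (K−S)⁺=40.7120, hold=39.4631 ⇒ V=40.7120 exercise | (k=4,j=1): S=67.0218, (K−S)⁺=26.1782, hold=24.9293 ⇒ V=26.1782 exercise | (k=4,j=2): S=85.5800, (K−S)⁺=7.6200, hold=8.1864 ⇒ V=8.1864 continue | (k=4,j=3): S=109.2769, (K−S)⁺=0.0000, hold=0.0000 ⇒ V=0.0000 continue | (k=4,j=4): S=139.5354, (K−S)⁺=0.0000, hold=0.0000 ⇒ V=0.0000 continue  boundary S*=67.0218
step 3: (k=3,j=0): S=59.3114, (K−S)⁺=33.8886, hold=32.6397 ⇒ V=33.8886 exercise | (k=3,j=1): S=75.7346, (K−S)⁺=17.4654, hold=16.5098 ⇒ V=17.4654 exercise | (k=3,j=2): S=96.7053, (K−S)⁺=0.0000, hold=3.8371 ⇒ V=3.8371 continue | (k=3,j=3): S=123.4828, (K−S)⁺=0.0000, hold=0.0000 ⇒ V=0.0000 continue  boundary S*=75.7346
step 2: (k=2,j=0): S=67.0218, (K−S)⁺=26.1782, hold=24.9293 ⇒ V=26.1782 exercise | (k=2,j=1): S=85.5800, (K−S)⁺=7.6200, hold=10.1736 ⇒ V=10.1736 continue | (k=2,j=2): S=109.2769, (K−S)⁺=0.0000, hold=1.7985 ⇒ V=1.7985 continue  boundary S*=67.0218
step 1: (k=1,j=0): S=75.7346, (K−S)⁺=17.4654, hold=17.5389 ⇒ V=17.5389 continue | (k=1,j=1): S=96.7053, (K−S)⁺=0.0000, hold=5.7000 ⇒ V=5.7000 continue  boundary S*=-
step 0: (k=0,j=0): S=85.5800, (K−S)⁺=7.6200, hold=11.1727 ⇒ V=11.1727 continue  boundary S*=-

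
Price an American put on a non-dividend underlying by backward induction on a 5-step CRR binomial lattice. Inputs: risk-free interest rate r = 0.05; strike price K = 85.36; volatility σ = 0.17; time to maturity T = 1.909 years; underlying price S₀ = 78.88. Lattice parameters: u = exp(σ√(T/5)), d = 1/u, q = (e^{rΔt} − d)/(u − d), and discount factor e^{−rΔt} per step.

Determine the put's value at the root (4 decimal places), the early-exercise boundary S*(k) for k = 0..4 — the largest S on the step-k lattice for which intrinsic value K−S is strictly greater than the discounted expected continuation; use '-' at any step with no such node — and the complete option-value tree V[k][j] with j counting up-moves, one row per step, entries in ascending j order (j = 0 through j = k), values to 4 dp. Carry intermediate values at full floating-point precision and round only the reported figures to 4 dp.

Δt=0.38180, u=1.11076, d=0.90029, q=0.56534, disc=e^(-rΔt)=0.98109
k=5 terminal: V=max(K-S,0) → 38.7081 27.8017 14.3455 0.0000 0.0000 0.0000
k=4: j=0 S=51.8190 intr=33.5410 cont=31.9270 V=33.5410[EX]; j=1 S=63.9334 intr=21.4266 cont=19.8125 V=21.4266[EX]; j=2 S=78.8800 intr=6.4800 cont=6.1176 V=6.4800[EX]; j=3 S=97.3209 intr=0.0000 cont=0.0000 V=0.0000[hold]; j=4 S=120.0730 intr=0.0000 cont=0.0000 V=0.0000[hold]  S*(4)=78.8800
k=3: j=0 S=57.5583 intr=27.8017 cont=26.1876 V=27.8017[EX]; j=1 S=71.0145 intr=14.3455 cont=12.7314 V=14.3455[EX]; j=2 S=87.6166 intr=0.0000 cont=2.7634 V=2.7634[hold]; j=3 S=108.1000 intr=0.0000 cont=0.0000 V=0.0000[hold]  S*(3)=71.0145
k=2: j=0 S=63.9334 intr=21.4266 cont=19.8125 V=21.4266[EX]; j=1 S=78.8800 intr=6.4800 cont=7.6502 V=7.6502[hold]; j=2 S=97.3209 intr=0.0000 cont=1.1784 V=1.1784[hold]  S*(2)=63.9334
k=1: j=0 S=71.0145 intr=14.3455 cont=13.3805 V=14.3455[EX]; j=1 S=87.6166 intr=0.0000 cont=3.9160 V=3.9160[hold]  S*(1)=71.0145
k=0: j=0 S=78.8800 intr=6.4800 cont=8.2896 V=8.2896[hold]  S*(0)=-

price = 8.2896
boundary = - 71.0145 63.9334 71.0145 78.8800
tree:
8.2896
14.3455 3.9160
21.4266 7.6502 1.1784
27.8017 14.3455 2.7634 0.0000
33.5410 21.4266 6.4800 0.0000 0.0000
38.7081 27.8017 14.3455 0.0000 0.0000 0.0000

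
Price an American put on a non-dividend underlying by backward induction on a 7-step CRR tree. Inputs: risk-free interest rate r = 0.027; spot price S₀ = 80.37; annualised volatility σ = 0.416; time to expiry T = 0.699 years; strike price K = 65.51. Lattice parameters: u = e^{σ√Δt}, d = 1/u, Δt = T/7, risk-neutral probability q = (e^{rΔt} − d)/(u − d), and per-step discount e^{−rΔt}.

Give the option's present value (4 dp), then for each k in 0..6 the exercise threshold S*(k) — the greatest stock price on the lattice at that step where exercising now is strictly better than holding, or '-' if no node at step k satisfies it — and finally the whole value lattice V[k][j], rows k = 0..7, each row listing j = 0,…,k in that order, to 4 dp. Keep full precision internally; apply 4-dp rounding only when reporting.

params: Δt=0.09986 u=1.14049 d=0.87682 q=0.47742 e^(-rΔt)=0.99731
t_7 payoffs: 33.4873 23.8577 11.3322 0.0000 0.0000 0.0000 0.0000 0.0000
t_6: node(6,0) S=36.5215 payoff=28.9885 vs cont=28.8121 → 28.9885 [stop]  node(6,1) S=47.5040 payoff=18.0060 vs cont=17.8296 → 18.0060 [stop]  node(6,2) S=61.7891 payoff=3.7209 vs cont=5.9060 → 5.9060 [wait]  node(6,3) S=80.3700 payoff=0.0000 vs cont=0.0000 → 0.0000 [wait]  node(6,4) S=104.5384 payoff=0.0000 vs cont=0.0000 → 0.0000 [wait]  node(6,5) S=135.9746 payoff=0.0000 vs cont=0.0000 → 0.0000 [wait]  node(6,6) S=176.8641 payoff=0.0000 vs cont=0.0000 → 0.0000 [wait]  ⇒ S*(6)=47.5040
t_5: node(5,0) S=41.6523 payoff=23.8577 vs cont=23.6813 → 23.8577 [stop]  node(5,1) S=54.1778 payoff=11.3322 vs cont=12.1963 → 12.1963 [wait]  node(5,2) S=70.4698 payoff=0.0000 vs cont=3.0780 → 3.0780 [wait]  node(5,3) S=91.6611 payoff=0.0000 vs cont=0.0000 → 0.0000 [wait]  node(5,4) S=119.2249 payoff=0.0000 vs cont=0.0000 → 0.0000 [wait]  node(5,5) S=155.0775 payoff=0.0000 vs cont=0.0000 → 0.0000 [wait]  ⇒ S*(5)=41.6523
t_4: node(4,0) S=47.5040 payoff=18.0060 vs cont=18.2410 → 18.2410 [wait]  node(4,1) S=61.7891 payoff=3.7209 vs cont=7.8219 → 7.8219 [wait]  node(4,2) S=80.3700 payoff=0.0000 vs cont=1.6042 → 1.6042 [wait]  node(4,3) S=104.5384 payoff=0.0000 vs cont=0.0000 → 0.0000 [wait]  node(4,4) S=135.9746 payoff=0.0000 vs cont=0.0000 → 0.0000 [wait]  ⇒ S*(4)=-
t_3: node(3,0) S=54.1778 payoff=11.3322 vs cont=13.2310 → 13.2310 [wait]  node(3,1) S=70.4698 payoff=0.0000 vs cont=4.8404 → 4.8404 [wait]  node(3,2) S=91.6611 payoff=0.0000 vs cont=0.8361 → 0.8361 [wait]  node(3,3) S=119.2249 payoff=0.0000 vs cont=0.0000 → 0.0000 [wait]  ⇒ S*(3)=-
t_2: node(2,0) S=61.7891 payoff=3.7209 vs cont=9.2003 → 9.2003 [wait]  node(2,1) S=80.3700 payoff=0.0000 vs cont=2.9207 → 2.9207 [wait]  node(2,2) S=104.5384 payoff=0.0000 vs cont=0.4357 → 0.4357 [wait]  ⇒ S*(2)=-
t_1: node(1,0) S=70.4698 payoff=0.0000 vs cont=6.1856 → 6.1856 [wait]  node(1,1) S=91.6611 payoff=0.0000 vs cont=1.7297 → 1.7297 [wait]  ⇒ S*(1)=-
t_0: node(0,0) S=80.3700 payoff=0.0000 vs cont=4.0473 → 4.0473 [wait]  ⇒ S*(0)=-

price = 4.0473
boundary = - - - - - 41.6523 47.5040
tree:
4.0473
6.1856 1.7297
9.2003 2.9207 0.4357
13.2310 4.8404 0.8361 0.0000
18.2410 7.8219 1.6042 0.0000 0.0000
23.8577 12.1963 3.0780 0.0000 0.0000 0.0000
28.9885 18.0060 5.9060 0.0000 0.0000 0.0000 0.0000
33.4873 23.8577 11.3322 0.0000 0.0000 0.0000 0.0000 0.0000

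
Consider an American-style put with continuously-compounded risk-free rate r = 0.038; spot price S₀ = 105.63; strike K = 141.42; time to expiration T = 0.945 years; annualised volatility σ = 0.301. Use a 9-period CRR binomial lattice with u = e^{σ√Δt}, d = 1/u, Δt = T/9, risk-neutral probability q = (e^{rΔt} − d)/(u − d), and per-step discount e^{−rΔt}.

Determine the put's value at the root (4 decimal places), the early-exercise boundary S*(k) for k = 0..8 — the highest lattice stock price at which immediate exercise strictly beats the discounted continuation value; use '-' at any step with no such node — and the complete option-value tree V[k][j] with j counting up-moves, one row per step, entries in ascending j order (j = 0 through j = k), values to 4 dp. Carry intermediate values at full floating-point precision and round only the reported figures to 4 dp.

Δt=0.10500, u=1.10245, d=0.90707, q=0.49610, disc=e^(-rΔt)=0.99602
k=9 terminal: V=max(K-S,0) → 97.5107 88.0528 76.5577 62.5866 45.6061 24.9682 0.0000 0.0000 0.0000 0.0000
k=8: j=0 S=48.4078 intr=93.0122 cont=92.4490 V=93.0122[EX]; j=1 S=58.8347 intr=82.5853 cont=82.0222 V=82.5853[EX]; j=2 S=71.5075 intr=69.9125 cont=69.3494 V=69.9125[EX]; j=3 S=86.9099 intr=54.5101 cont=53.9469 V=54.5101[EX]; j=4 S=105.6300 intr=35.7900 cont=35.2269 V=35.7900[EX]; j=5 S=128.3823 intr=13.0377 cont=12.5314 V=13.0377[EX]; j=6 S=156.0354 intr=0.0000 cont=0.0000 V=0.0000[hold]; j=7 S=189.6449 intr=0.0000 cont=0.0000 V=0.0000[hold]; j=8 S=230.4937 intr=0.0000 cont=0.0000 V=0.0000[hold]  S*(8)=128.3823
k=7: j=0 S=53.3672 intr=88.0528 cont=87.4897 V=88.0528[EX]; j=1 S=64.8623 intr=76.5577 cont=75.9946 V=76.5577[EX]; j=2 S=78.8334 intr=62.5866 cont=62.0234 V=62.5866[EX]; j=3 S=95.8139 intr=45.6061 cont=45.0430 V=45.6061[EX]; j=4 S=116.4518 intr=24.9682 cont=24.4050 V=24.9682[EX]; j=5 S=141.5351 intr=0.0000 cont=6.5435 V=6.5435[hold]; j=6 S=172.0213 intr=0.0000 cont=0.0000 V=0.0000[hold]; j=7 S=209.0740 intr=0.0000 cont=0.0000 V=0.0000[hold]  S*(7)=116.4518
k=6: j=0 S=58.8347 intr=82.5853 cont=82.0222 V=82.5853[EX]; j=1 S=71.5075 intr=69.9125 cont=69.3494 V=69.9125[EX]; j=2 S=86.9099 intr=54.5101 cont=53.9469 V=54.5101[EX]; j=3 S=105.6300 intr=35.7900 cont=35.2269 V=35.7900[EX]; j=4 S=128.3823 intr=13.0377 cont=15.7647 V=15.7647[hold]; j=5 S=156.0354 intr=0.0000 cont=3.2842 V=3.2842[hold]; j=6 S=189.6449 intr=0.0000 cont=0.0000 V=0.0000[hold]  S*(6)=105.6300
k=5: j=0 S=64.8623 intr=76.5577 cont=75.9946 V=76.5577[EX]; j=1 S=78.8334 intr=62.5866 cont=62.0234 V=62.5866[EX]; j=2 S=95.8139 intr=45.6061 cont=45.0430 V=45.6061[EX]; j=3 S=116.4518 intr=24.9682 cont=25.7525 V=25.7525[hold]; j=4 S=141.5351 intr=0.0000 cont=9.5350 V=9.5350[hold]; j=5 S=172.0213 intr=0.0000 cont=1.6483 V=1.6483[hold]  S*(5)=95.8139
k=4: j=0 S=71.5075 intr=69.9125 cont=69.3494 V=69.9125[EX]; j=1 S=86.9099 intr=54.5101 cont=53.9469 V=54.5101[EX]; j=2 S=105.6300 intr=35.7900 cont=35.6144 V=35.7900[EX]; j=3 S=128.3823 intr=13.0377 cont=17.6366 V=17.6366[hold]; j=4 S=156.0354 intr=0.0000 cont=5.6001 V=5.6001[hold]  S*(4)=105.6300
k=3: j=0 S=78.8334 intr=62.5866 cont=62.0234 V=62.5866[EX]; j=1 S=95.8139 intr=45.6061 cont=45.0430 V=45.6061[EX]; j=2 S=116.4518 intr=24.9682 cont=26.6775 V=26.6775[hold]; j=3 S=141.5351 intr=0.0000 cont=11.6188 V=11.6188[hold]  S*(3)=95.8139
k=2: j=0 S=86.9099 intr=54.5101 cont=53.9469 V=54.5101[EX]; j=1 S=105.6300 intr=35.7900 cont=36.0714 V=36.0714[hold]; j=2 S=128.3823 intr=13.0377 cont=19.1304 V=19.1304[hold]  S*(2)=86.9099
k=1: j=0 S=95.8139 intr=45.6061 cont=45.1821 V=45.6061[EX]; j=1 S=116.4518 intr=24.9682 cont=27.5569 V=27.5569[hold]  S*(1)=95.8139
k=0: j=0 S=105.6300 intr=35.7900 cont=36.5060 V=36.5060[hold]  S*(0)=-

price = 36.5060
boundary = - 95.8139 86.9099 95.8139 105.6300 95.8139 105.6300 116.4518 128.3823
tree:
36.5060
45.6061 27.5569
54.5101 36.0714 19.1304
62.5866 45.6061 26.6775 11.6188
69.9125 54.5101 35.7900 17.6366 5.6001
76.5577 62.5866 45.6061 25.7525 9.5350 1.6483
82.5853 69.9125 54.5101 35.7900 15.7647 3.2842 0.0000
88.0528 76.5577 62.5866 45.6061 24.9682 6.5435 0.0000 0.0000
93.0122 82.5853 69.9125 54.5101 35.7900 13.0377 0.0000 0.0000 0.0000
97.5107 88.0528 76.5577 62.5866 45.6061 24.9682 0.0000 0.0000 0.0000 0.0000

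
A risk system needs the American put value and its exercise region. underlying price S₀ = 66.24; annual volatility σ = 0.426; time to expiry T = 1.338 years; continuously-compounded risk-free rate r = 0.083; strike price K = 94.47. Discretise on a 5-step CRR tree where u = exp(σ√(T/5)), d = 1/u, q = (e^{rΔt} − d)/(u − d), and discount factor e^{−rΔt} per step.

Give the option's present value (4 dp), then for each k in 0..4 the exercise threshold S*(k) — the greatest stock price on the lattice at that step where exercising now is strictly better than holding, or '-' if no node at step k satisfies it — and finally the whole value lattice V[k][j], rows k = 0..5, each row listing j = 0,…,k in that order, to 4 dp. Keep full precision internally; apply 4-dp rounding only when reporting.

price = 29.4788
boundary = - 53.1392 42.6294 53.1392 66.2400
tree:
29.4788
41.3308 18.7557
51.8406 28.5160 9.6750
60.2718 41.3308 16.7697 2.8950
67.0354 51.8406 28.2300 5.8693 0.0000
72.4614 60.2718 41.3308 11.8993 0.0000 0.0000

params: Δt=0.26760 u=1.24654 d=0.80222 q=0.49568 e^(-rΔt)=0.97803
t_5 payoffs: 72.4614 60.2718 41.3308 11.8993 0.0000 0.0000
t_4: node(4,0) S=27.4346 payoff=67.0354 vs cont=64.9603 → 67.0354 [stop]  node(4,1) S=42.6294 payoff=51.8406 vs cont=49.7655 → 51.8406 [stop]  node(4,2) S=66.2400 payoff=28.2300 vs cont=26.1549 → 28.2300 [stop]  node(4,3) S=102.9275 payoff=0.0000 vs cont=5.8693 → 5.8693 [wait]  node(4,4) S=159.9346 payoff=0.0000 vs cont=0.0000 → 0.0000 [wait]  ⇒ S*(4)=66.2400
t_3: node(3,0) S=34.1982 payoff=60.2718 vs cont=58.1966 → 60.2718 [stop]  node(3,1) S=53.1392 payoff=41.3308 vs cont=39.2557 → 41.3308 [stop]  node(3,2) S=82.5707 payoff=11.8993 vs cont=16.7697 → 16.7697 [wait]  node(3,3) S=128.3030 payoff=0.0000 vs cont=2.8950 → 2.8950 [wait]  ⇒ S*(3)=53.1392
t_2: node(2,0) S=42.6294 payoff=51.8406 vs cont=49.7655 → 51.8406 [stop]  node(2,1) S=66.2400 payoff=28.2300 vs cont=28.5160 → 28.5160 [wait]  node(2,2) S=102.9275 payoff=0.0000 vs cont=9.6750 → 9.6750 [wait]  ⇒ S*(2)=42.6294
t_1: node(1,0) S=53.1392 payoff=41.3308 vs cont=39.3943 → 41.3308 [stop]  node(1,1) S=82.5707 payoff=11.8993 vs cont=18.7557 → 18.7557 [wait]  ⇒ S*(1)=53.1392
t_0: node(0,0) S=66.2400 payoff=28.2300 vs cont=29.4788 → 29.4788 [wait]  ⇒ S*(0)=-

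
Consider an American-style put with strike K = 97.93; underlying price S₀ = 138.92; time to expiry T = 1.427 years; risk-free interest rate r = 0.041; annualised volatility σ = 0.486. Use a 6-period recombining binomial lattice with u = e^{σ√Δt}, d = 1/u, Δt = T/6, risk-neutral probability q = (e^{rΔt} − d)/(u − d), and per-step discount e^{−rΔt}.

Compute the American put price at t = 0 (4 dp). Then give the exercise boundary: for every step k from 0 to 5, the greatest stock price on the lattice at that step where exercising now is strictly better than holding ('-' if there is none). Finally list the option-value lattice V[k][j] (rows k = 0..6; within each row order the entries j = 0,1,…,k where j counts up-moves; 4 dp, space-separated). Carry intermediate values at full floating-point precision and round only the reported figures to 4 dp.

params: Δt=0.23783 u=1.26746 d=0.78898 q=0.46150 e^(-rΔt)=0.99030
t_6 payoffs: 64.4208 44.0992 11.4536 0.0000 0.0000 0.0000 0.0000
t_5: node(5,0) S=42.4714 payoff=55.4586 vs cont=54.5083 → 55.4586 [stop]  node(5,1) S=68.2282 payoff=29.7018 vs cont=28.7515 → 29.7018 [stop]  node(5,2) S=109.6052 payoff=0.0000 vs cont=6.1079 → 6.1079 [wait]  node(5,3) S=176.0753 payoff=0.0000 vs cont=0.0000 → 0.0000 [wait]  node(5,4) S=282.8560 payoff=0.0000 vs cont=0.0000 → 0.0000 [wait]  node(5,5) S=454.3939 payoff=0.0000 vs cont=0.0000 → 0.0000 [wait]  ⇒ S*(5)=68.2282
t_4: node(4,0) S=53.8308 payoff=44.0992 vs cont=43.1489 → 44.0992 [stop]  node(4,1) S=86.4764 payoff=11.4536 vs cont=18.6306 → 18.6306 [wait]  node(4,2) S=138.9200 payoff=0.0000 vs cont=3.2572 → 3.2572 [wait]  node(4,3) S=223.1680 payoff=0.0000 vs cont=0.0000 → 0.0000 [wait]  node(4,4) S=358.5081 payoff=0.0000 vs cont=0.0000 → 0.0000 [wait]  ⇒ S*(4)=53.8308
t_3: node(3,0) S=68.2282 payoff=29.7018 vs cont=32.0315 → 32.0315 [wait]  node(3,1) S=109.6052 payoff=0.0000 vs cont=11.4238 → 11.4238 [wait]  node(3,2) S=176.0753 payoff=0.0000 vs cont=1.7370 → 1.7370 [wait]  node(3,3) S=282.8560 payoff=0.0000 vs cont=0.0000 → 0.0000 [wait]  ⇒ S*(3)=-
t_2: node(2,0) S=86.4764 payoff=11.4536 vs cont=22.3025 → 22.3025 [wait]  node(2,1) S=138.9200 payoff=0.0000 vs cont=6.8858 → 6.8858 [wait]  node(2,2) S=223.1680 payoff=0.0000 vs cont=0.9263 → 0.9263 [wait]  ⇒ S*(2)=-
t_1: node(1,0) S=109.6052 payoff=0.0000 vs cont=15.0403 → 15.0403 [wait]  node(1,1) S=176.0753 payoff=0.0000 vs cont=4.0954 → 4.0954 [wait]  ⇒ S*(1)=-
t_0: node(0,0) S=138.9200 payoff=0.0000 vs cont=9.8922 → 9.8922 [wait]  ⇒ S*(0)=-

price = 9.8922
boundary = - - - - 53.8308 68.2282
tree:
9.8922
15.0403 4.0954
22.3025 6.8858 0.9263
32.0315 11.4238 1.7370 0.0000
44.0992 18.6306 3.2572 0.0000 0.0000
55.4586 29.7018 6.1079 0.0000 0.0000 0.0000
64.4208 44.0992 11.4536 0.0000 0.0000 0.0000 0.0000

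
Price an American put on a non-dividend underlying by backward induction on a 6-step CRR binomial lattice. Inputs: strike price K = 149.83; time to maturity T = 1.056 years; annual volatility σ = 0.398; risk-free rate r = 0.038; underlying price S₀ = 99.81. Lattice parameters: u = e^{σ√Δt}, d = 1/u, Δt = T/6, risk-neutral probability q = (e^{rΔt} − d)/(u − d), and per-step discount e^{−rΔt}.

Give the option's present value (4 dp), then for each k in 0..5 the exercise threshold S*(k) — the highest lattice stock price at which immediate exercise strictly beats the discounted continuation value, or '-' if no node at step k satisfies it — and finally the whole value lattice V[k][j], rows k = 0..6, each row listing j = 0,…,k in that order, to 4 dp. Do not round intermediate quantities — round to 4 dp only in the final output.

Δt=0.17600, u=1.18172, d=0.84622, q=0.47836, disc=e^(-rΔt)=0.99333
k=6 terminal: V=max(K-S,0) → 113.1788 98.6481 78.3564 50.0200 10.4493 0.0000 0.0000
k=5: j=0 S=43.3114 intr=106.5186 cont=105.5199 V=106.5186[EX]; j=1 S=60.4827 intr=89.3473 cont=88.3486 V=89.3473[EX]; j=2 S=84.4617 intr=65.3683 cont=64.3696 V=65.3683[EX]; j=3 S=117.9474 intr=31.8826 cont=30.8839 V=31.8826[EX]; j=4 S=164.7089 intr=0.0000 cont=5.4145 V=5.4145[hold]; j=5 S=230.0094 intr=0.0000 cont=0.0000 V=0.0000[hold]  S*(5)=117.9474
k=4: j=0 S=51.1819 intr=98.6481 cont=97.6493 V=98.6481[EX]; j=1 S=71.4736 intr=78.3564 cont=77.3577 V=78.3564[EX]; j=2 S=99.8100 intr=50.0200 cont=49.0213 V=50.0200[EX]; j=3 S=139.3807 intr=10.4493 cont=19.0933 V=19.0933[hold]; j=4 S=194.6396 intr=0.0000 cont=2.8056 V=2.8056[hold]  S*(4)=99.8100
k=3: j=0 S=60.4827 intr=89.3473 cont=88.3486 V=89.3473[EX]; j=1 S=84.4617 intr=65.3683 cont=64.3696 V=65.3683[EX]; j=2 S=117.9474 intr=31.8826 cont=34.9912 V=34.9912[hold]; j=3 S=164.7089 intr=0.0000 cont=11.2267 V=11.2267[hold]  S*(3)=84.4617
k=2: j=0 S=71.4736 intr=78.3564 cont=77.3577 V=78.3564[EX]; j=1 S=99.8100 intr=50.0200 cont=50.4984 V=50.4984[hold]; j=2 S=139.3807 intr=10.4493 cont=23.4658 V=23.4658[hold]  S*(2)=71.4736
k=1: j=0 S=84.4617 intr=65.3683 cont=64.5969 V=65.3683[EX]; j=1 S=117.9474 intr=31.8826 cont=37.3168 V=37.3168[hold]  S*(1)=84.4617
k=0: j=0 S=99.8100 intr=50.0200 cont=51.6034 V=51.6034[hold]  S*(0)=-

price = 51.6034
boundary = - 84.4617 71.4736 84.4617 99.8100 117.9474
tree:
51.6034
65.3683 37.3168
78.3564 50.4984 23.4658
89.3473 65.3683 34.9912 11.2267
98.6481 78.3564 50.0200 19.0933 2.8056
106.5186 89.3473 65.3683 31.8826 5.4145 0.0000
113.1788 98.6481 78.3564 50.0200 10.4493 0.0000 0.0000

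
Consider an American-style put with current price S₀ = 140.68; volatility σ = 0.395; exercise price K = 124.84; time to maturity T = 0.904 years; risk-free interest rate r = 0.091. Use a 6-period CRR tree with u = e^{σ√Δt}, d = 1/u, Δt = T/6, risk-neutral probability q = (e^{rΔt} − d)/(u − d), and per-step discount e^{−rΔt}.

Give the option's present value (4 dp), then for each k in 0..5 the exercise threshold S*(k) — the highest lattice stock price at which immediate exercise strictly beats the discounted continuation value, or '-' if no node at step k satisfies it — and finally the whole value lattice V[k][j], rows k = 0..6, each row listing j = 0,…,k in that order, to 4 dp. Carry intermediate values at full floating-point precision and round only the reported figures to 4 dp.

Δt=0.15067, u=1.16570, d=0.85785, q=0.50659, disc=e^(-rΔt)=0.98638
k=6 terminal: V=max(K-S,0) → 68.7727 48.6524 21.3119 0.0000 0.0000 0.0000 0.0000
k=5: j=0 S=65.3577 intr=59.4823 cont=57.7823 V=59.4823[EX]; j=1 S=88.8119 intr=36.0281 cont=34.3282 V=36.0281[EX]; j=2 S=120.6828 intr=4.1572 cont=10.3724 V=10.3724[hold]; j=3 S=163.9908 intr=0.0000 cont=0.0000 V=0.0000[hold]; j=4 S=222.8402 intr=0.0000 cont=0.0000 V=0.0000[hold]; j=5 S=302.8083 intr=0.0000 cont=0.0000 V=0.0000[hold]  S*(5)=88.8119
k=4: j=0 S=76.1876 intr=48.6524 cont=46.9525 V=48.6524[EX]; j=1 S=103.5281 intr=21.3119 cont=22.7176 V=22.7176[hold]; j=2 S=140.6800 intr=0.0000 cont=5.0482 V=5.0482[hold]; j=3 S=191.1642 intr=0.0000 cont=0.0000 V=0.0000[hold]; j=4 S=259.7650 intr=0.0000 cont=0.0000 V=0.0000[hold]  S*(4)=76.1876
k=3: j=0 S=88.8119 intr=36.0281 cont=35.0306 V=36.0281[EX]; j=1 S=120.6828 intr=4.1572 cont=13.5790 V=13.5790[hold]; j=2 S=163.9908 intr=0.0000 cont=2.4569 V=2.4569[hold]; j=3 S=222.8402 intr=0.0000 cont=0.0000 V=0.0000[hold]  S*(3)=88.8119
k=2: j=0 S=103.5281 intr=21.3119 cont=24.3199 V=24.3199[hold]; j=1 S=140.6800 intr=0.0000 cont=7.8365 V=7.8365[hold]; j=2 S=191.1642 intr=0.0000 cont=1.1958 V=1.1958[hold]  S*(2)=-
k=1: j=0 S=120.6828 intr=4.1572 cont=15.7522 V=15.7522[hold]; j=1 S=163.9908 intr=0.0000 cont=4.4115 V=4.4115[hold]  S*(1)=-
k=0: j=0 S=140.6800 intr=0.0000 cont=9.8708 V=9.8708[hold]  S*(0)=-

price = 9.8708
boundary = - - - 88.8119 76.1876 88.8119
tree:
9.8708
15.7522 4.4115
24.3199 7.8365 1.1958
36.0281 13.5790 2.4569 0.0000
48.6524 22.7176 5.0482 0.0000 0.0000
59.4823 36.0281 10.3724 0.0000 0.0000 0.0000
68.7727 48.6524 21.3119 0.0000 0.0000 0.0000 0.0000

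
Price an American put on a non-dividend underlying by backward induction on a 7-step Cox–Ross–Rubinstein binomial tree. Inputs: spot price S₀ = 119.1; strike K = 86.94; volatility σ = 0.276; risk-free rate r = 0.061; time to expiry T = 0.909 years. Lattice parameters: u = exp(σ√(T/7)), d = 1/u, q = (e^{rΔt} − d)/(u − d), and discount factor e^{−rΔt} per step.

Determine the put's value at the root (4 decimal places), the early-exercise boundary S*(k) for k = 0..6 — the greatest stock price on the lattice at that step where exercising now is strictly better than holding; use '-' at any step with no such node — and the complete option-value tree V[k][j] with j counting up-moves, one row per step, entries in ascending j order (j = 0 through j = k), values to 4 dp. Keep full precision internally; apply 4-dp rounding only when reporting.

params: Δt=0.12986 u=1.10457 d=0.90533 q=0.51507 e^(-rΔt)=0.99211
t_7 payoffs: 27.5721 14.5064 0.0000 0.0000 0.0000 0.0000 0.0000 0.0000
t_6: node(6,0) S=65.5762 payoff=21.3638 vs cont=20.6779 → 21.3638 [stop]  node(6,1) S=80.0082 payoff=6.9318 vs cont=6.9791 → 6.9791 [wait]  node(6,2) S=97.6165 payoff=0.0000 vs cont=0.0000 → 0.0000 [wait]  node(6,3) S=119.1000 payoff=0.0000 vs cont=0.0000 → 0.0000 [wait]  node(6,4) S=145.3116 payoff=0.0000 vs cont=0.0000 → 0.0000 [wait]  node(6,5) S=177.2919 payoff=0.0000 vs cont=0.0000 → 0.0000 [wait]  node(6,6) S=216.3104 payoff=0.0000 vs cont=0.0000 → 0.0000 [wait]  ⇒ S*(6)=65.5762
t_5: node(5,0) S=72.4336 payoff=14.5064 vs cont=13.8446 → 14.5064 [stop]  node(5,1) S=88.3749 payoff=0.0000 vs cont=3.3577 → 3.3577 [wait]  node(5,2) S=107.8245 payoff=0.0000 vs cont=0.0000 → 0.0000 [wait]  node(5,3) S=131.5546 payoff=0.0000 vs cont=0.0000 → 0.0000 [wait]  node(5,4) S=160.5072 payoff=0.0000 vs cont=0.0000 → 0.0000 [wait]  node(5,5) S=195.8318 payoff=0.0000 vs cont=0.0000 → 0.0000 [wait]  ⇒ S*(5)=72.4336
t_4: node(4,0) S=80.0082 payoff=6.9318 vs cont=8.6948 → 8.6948 [wait]  node(4,1) S=97.6165 payoff=0.0000 vs cont=1.6154 → 1.6154 [wait]  node(4,2) S=119.1000 payoff=0.0000 vs cont=0.0000 → 0.0000 [wait]  node(4,3) S=145.3116 payoff=0.0000 vs cont=0.0000 → 0.0000 [wait]  node(4,4) S=177.2919 payoff=0.0000 vs cont=0.0000 → 0.0000 [wait]  ⇒ S*(4)=-
t_3: node(3,0) S=88.3749 payoff=0.0000 vs cont=5.0086 → 5.0086 [wait]  node(3,1) S=107.8245 payoff=0.0000 vs cont=0.7772 → 0.7772 [wait]  node(3,2) S=131.5546 payoff=0.0000 vs cont=0.0000 → 0.0000 [wait]  node(3,3) S=160.5072 payoff=0.0000 vs cont=0.0000 → 0.0000 [wait]  ⇒ S*(3)=-
t_2: node(2,0) S=97.6165 payoff=0.0000 vs cont=2.8068 → 2.8068 [wait]  node(2,1) S=119.1000 payoff=0.0000 vs cont=0.3739 → 0.3739 [wait]  node(2,2) S=145.3116 payoff=0.0000 vs cont=0.0000 → 0.0000 [wait]  ⇒ S*(2)=-
t_1: node(1,0) S=107.8245 payoff=0.0000 vs cont=1.5414 → 1.5414 [wait]  node(1,1) S=131.5546 payoff=0.0000 vs cont=0.1799 → 0.1799 [wait]  ⇒ S*(1)=-
t_0: node(0,0) S=119.1000 payoff=0.0000 vs cont=0.8335 → 0.8335 [wait]  ⇒ S*(0)=-

price = 0.8335
boundary = - - - - - 72.4336 65.5762
tree:
0.8335
1.5414 0.1799
2.8068 0.3739 0.0000
5.0086 0.7772 0.0000 0.0000
8.6948 1.6154 0.0000 0.0000 0.0000
14.5064 3.3577 0.0000 0.0000 0.0000 0.0000
21.3638 6.9791 0.0000 0.0000 0.0000 0.0000 0.0000
27.5721 14.5064 0.0000 0.0000 0.0000 0.0000 0.0000 0.0000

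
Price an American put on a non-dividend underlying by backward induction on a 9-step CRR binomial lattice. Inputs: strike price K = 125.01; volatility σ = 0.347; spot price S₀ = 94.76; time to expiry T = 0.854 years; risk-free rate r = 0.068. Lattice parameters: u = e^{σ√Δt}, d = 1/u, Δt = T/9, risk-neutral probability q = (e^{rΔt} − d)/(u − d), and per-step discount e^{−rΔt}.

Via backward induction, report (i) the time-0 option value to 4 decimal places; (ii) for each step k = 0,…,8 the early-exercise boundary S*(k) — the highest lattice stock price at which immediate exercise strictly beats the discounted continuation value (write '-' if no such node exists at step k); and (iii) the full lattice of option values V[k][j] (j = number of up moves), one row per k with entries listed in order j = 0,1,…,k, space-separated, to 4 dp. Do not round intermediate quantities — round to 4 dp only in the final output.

price = 31.0357
boundary = - 85.1537 76.5212 85.1537 94.7600 85.1537 94.7600 85.1537 94.7600
tree:
31.0357
39.8563 22.7375
48.4888 30.6125 15.2651
56.2462 39.8563 21.8916 8.9277
63.2172 48.4888 30.2500 13.9316 4.1086
69.4815 56.2462 39.8563 20.9866 7.1545 1.1581
75.1107 63.2172 48.4888 30.2500 12.1228 2.3477 0.0000
80.1693 69.4815 56.2462 39.8563 19.7488 4.7595 0.0000 0.0000
84.7150 75.1107 63.2172 48.4888 30.2500 9.6486 0.0000 0.0000 0.0000
88.7999 80.1693 69.4815 56.2462 39.8563 19.5599 0.0000 0.0000 0.0000 0.0000

Δt=0.09489  u=1.11281  d=0.89862  q=0.50353  discount=0.99357
step 9 (expiry): payoffs max(K−S,0) = 88.7999 80.1693 69.4815 56.2462 39.8563 19.5599 0.0000 0.0000 0.0000 0.0000
step 8: (k=8,j=0): S=40.2950, (K−S)⁺=84.7150, hold=83.9110 ⇒ V=84.7150 exercise | (k=8,j=1): S=49.8993, (K−S)⁺=75.1107, hold=74.3067 ⇒ V=75.1107 exercise | (k=8,j=2): S=61.7928, (K−S)⁺=63.2172, hold=62.4131 ⇒ V=63.2172 exercise | (k=8,j=3): S=76.5212, (K−S)⁺=48.4888, hold=47.6848 ⇒ V=48.4888 exercise | (k=8,j=4): S=94.7600, (K−S)⁺=30.2500, hold=29.4460 ⇒ V=30.2500 exercise | (k=8,j=5): S=117.3461, (K−S)⁺=7.6639, hold=9.6486 ⇒ V=9.6486 continue | (k=8,j=6): S=145.3155, (K−S)⁺=0.0000, hold=0.0000 ⇒ V=0.0000 continue | (k=8,j=7): S=179.9515, (K−S)⁺=0.0000, hold=0.0000 ⇒ V=0.0000 continue | (k=8,j=8): S=222.8430, (K−S)⁺=0.0000, hold=0.0000 ⇒ V=0.0000 continue  boundary S*=94.7600
step 7: (k=7,j=0): S=44.8407, (K−S)⁺=80.1693, hold=79.3652 ⇒ V=80.1693 exercise | (k=7,j=1): S=55.5285, (K−S)⁺=69.4815, hold=68.6774 ⇒ V=69.4815 exercise | (k=7,j=2): S=68.7638, (K−S)⁺=56.2462, hold=55.4422 ⇒ V=56.2462 exercise | (k=7,j=3): S=85.1537, (K−S)⁺=39.8563, hold=39.0523 ⇒ V=39.8563 exercise | (k=7,j=4): S=105.4501, (K−S)⁺=19.5599, hold=19.7488 ⇒ V=19.7488 continue | (k=7,j=5): S=130.5841, (K−S)⁺=0.0000, hold=4.7595 ⇒ V=4.7595 continue | (k=7,j=6): S=161.7088, (K−S)⁺=0.0000, hold=0.0000 ⇒ V=0.0000 continue | (k=7,j=7): S=200.2522, (K−S)⁺=0.0000, hold=0.0000 ⇒ V=0.0000 continue  boundary S*=85.1537
step 6: (k=6,j=0): S=49.8993, (K−S)⁺=75.1107, hold=74.3067 ⇒ V=75.1107 exercise | (k=6,j=1): S=61.7928, (K−S)⁺=63.2172, hold=62.4131 ⇒ V=63.2172 exercise | (k=6,j=2): S=76.5212, (K−S)⁺=48.4888, hold=47.6848 ⇒ V=48.4888 exercise | (k=6,j=3): S=94.7600, (K−S)⁺=30.2500, hold=29.5405 ⇒ V=30.2500 exercise | (k=6,j=4): S=117.3461, (K−S)⁺=7.6639, hold=12.1228 ⇒ V=12.1228 continue | (k=6,j=5): S=145.3155, (K−S)⁺=0.0000, hold=2.3477 ⇒ V=2.3477 continue | (k=6,j=6): S=179.9515, (K−S)⁺=0.0000, hold=0.0000 ⇒ V=0.0000 continue  boundary S*=94.7600
step 5: (k=5,j=0): S=55.5285, (K−S)⁺=69.4815, hold=68.6774 ⇒ V=69.4815 exercise | (k=5,j=1): S=68.7638, (K−S)⁺=56.2462, hold=55.4422 ⇒ V=56.2462 exercise | (k=5,j=2): S=85.1537, (K−S)⁺=39.8563, hold=39.0523 ⇒ V=39.8563 exercise | (k=5,j=3): S=105.4501, (K−S)⁺=19.5599, hold=20.9866 ⇒ V=20.9866 continue | (k=5,j=4): S=130.5841, (K−S)⁺=0.0000, hold=7.1545 ⇒ V=7.1545 continue | (k=5,j=5): S=161.7088, (K−S)⁺=0.0000, hold=1.1581 ⇒ V=1.1581 continue  boundary S*=85.1537
step 4: (k=4,j=0): S=61.7928, (K−S)⁺=63.2172, hold=62.4131 ⇒ V=63.2172 exercise | (k=4,j=1): S=76.5212, (K−S)⁺=48.4888, hold=47.6848 ⇒ V=48.4888 exercise | (k=4,j=2): S=94.7600, (K−S)⁺=30.2500, hold=30.1597 ⇒ V=30.2500 exercise | (k=4,j=3): S=117.3461, (K−S)⁺=7.6639, hold=13.9316 ⇒ V=13.9316 continue | (k=4,j=4): S=145.3155, (K−S)⁺=0.0000, hold=4.1086 ⇒ V=4.1086 continue  boundary S*=94.7600
step 3: (k=3,j=0): S=68.7638, (K−S)⁺=56.2462, hold=55.4422 ⇒ V=56.2462 exercise | (k=3,j=1): S=85.1537, (K−S)⁺=39.8563, hold=39.0523 ⇒ V=39.8563 exercise | (k=3,j=2): S=105.4501, (K−S)⁺=19.5599, hold=21.8916 ⇒ V=21.8916 continue | (k=3,j=3): S=130.5841, (K−S)⁺=0.0000, hold=8.9277 ⇒ V=8.9277 continue  boundary S*=85.1537
step 2: (k=2,j=0): S=76.5212, (K−S)⁺=48.4888, hold=47.6848 ⇒ V=48.4888 exercise | (k=2,j=1): S=94.7600, (K−S)⁺=30.2500, hold=30.6125 ⇒ V=30.6125 continue | (k=2,j=2): S=117.3461, (K−S)⁺=7.6639, hold=15.2651 ⇒ V=15.2651 continue  boundary S*=76.5212
step 1: (k=1,j=0): S=85.1537, (K−S)⁺=39.8563, hold=39.2337 ⇒ V=39.8563 exercise | (k=1,j=1): S=105.4501, (K−S)⁺=19.5599, hold=22.7375 ⇒ V=22.7375 continue  boundary S*=85.1537
step 0: (k=0,j=0): S=94.7600, (K−S)⁺=30.2500, hold=31.0357 ⇒ V=31.0357 continue  boundary S*=-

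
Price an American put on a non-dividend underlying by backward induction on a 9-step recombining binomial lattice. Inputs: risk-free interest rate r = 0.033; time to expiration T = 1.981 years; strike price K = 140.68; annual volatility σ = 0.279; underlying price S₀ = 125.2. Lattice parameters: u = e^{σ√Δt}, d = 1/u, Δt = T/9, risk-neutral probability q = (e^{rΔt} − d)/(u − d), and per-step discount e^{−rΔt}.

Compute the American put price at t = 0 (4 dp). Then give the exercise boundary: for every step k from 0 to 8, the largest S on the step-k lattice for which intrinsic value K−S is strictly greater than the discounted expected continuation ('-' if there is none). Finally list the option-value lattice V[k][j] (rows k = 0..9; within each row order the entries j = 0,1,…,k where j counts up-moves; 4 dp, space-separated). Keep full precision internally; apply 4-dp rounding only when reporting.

price = 24.8345
boundary = - - 96.3629 84.5401 96.3629 84.5401 96.3629 109.8391 125.2000
tree:
24.8345
33.7139 16.1447
44.3171 23.3968 8.9864
56.1399 32.8166 14.1348 3.8683
66.5122 44.3171 21.5712 6.7590 0.9773
75.6119 56.1399 31.6870 11.5724 1.9496 0.0000
83.5952 66.5122 44.3171 19.2730 3.8895 0.0000 0.0000
90.5989 75.6119 56.1399 30.8409 7.7594 0.0000 0.0000 0.0000
96.7434 83.5952 66.5122 44.3171 15.4800 0.0000 0.0000 0.0000 0.0000
102.1340 90.5989 75.6119 56.1399 30.8409 0.0000 0.0000 0.0000 0.0000 0.0000

Δt=0.22011, u=1.13985, d=0.87731, q=0.49509, disc=e^(-rΔt)=0.99276
k=9 terminal: V=max(K-S,0) → 102.1340 90.5989 75.6119 56.1399 30.8409 0.0000 0.0000 0.0000 0.0000 0.0000
k=8: j=0 S=43.9366 intr=96.7434 cont=95.7253 V=96.7434[EX]; j=1 S=57.0848 intr=83.5952 cont=82.5770 V=83.5952[EX]; j=2 S=74.1678 intr=66.5122 cont=65.4941 V=66.5122[EX]; j=3 S=96.3629 intr=44.3171 cont=43.2990 V=44.3171[EX]; j=4 S=125.2000 intr=15.4800 cont=15.4592 V=15.4800[EX]; j=5 S=162.6668 intr=0.0000 cont=0.0000 V=0.0000[hold]; j=6 S=211.3457 intr=0.0000 cont=0.0000 V=0.0000[hold]; j=7 S=274.5920 intr=0.0000 cont=0.0000 V=0.0000[hold]; j=8 S=356.7651 intr=0.0000 cont=0.0000 V=0.0000[hold]  S*(8)=125.2000
k=7: j=0 S=50.0811 intr=90.5989 cont=89.5808 V=90.5989[EX]; j=1 S=65.0681 intr=75.6119 cont=74.5938 V=75.6119[EX]; j=2 S=84.5401 intr=56.1399 cont=55.1218 V=56.1399[EX]; j=3 S=109.8391 intr=30.8409 cont=29.8227 V=30.8409[EX]; j=4 S=142.7091 intr=0.0000 cont=7.7594 V=7.7594[hold]; j=5 S=185.4155 intr=0.0000 cont=0.0000 V=0.0000[hold]; j=6 S=240.9021 intr=0.0000 cont=0.0000 V=0.0000[hold]; j=7 S=312.9934 intr=0.0000 cont=0.0000 V=0.0000[hold]  S*(7)=109.8391
k=6: j=0 S=57.0848 intr=83.5952 cont=82.5770 V=83.5952[EX]; j=1 S=74.1678 intr=66.5122 cont=65.4941 V=66.5122[EX]; j=2 S=96.3629 intr=44.3171 cont=43.2990 V=44.3171[EX]; j=3 S=125.2000 intr=15.4800 cont=19.2730 V=19.2730[hold]; j=4 S=162.6668 intr=0.0000 cont=3.8895 V=3.8895[hold]; j=5 S=211.3457 intr=0.0000 cont=0.0000 V=0.0000[hold]; j=6 S=274.5920 intr=0.0000 cont=0.0000 V=0.0000[hold]  S*(6)=96.3629
k=5: j=0 S=65.0681 intr=75.6119 cont=74.5938 V=75.6119[EX]; j=1 S=84.5401 intr=56.1399 cont=55.1218 V=56.1399[EX]; j=2 S=109.8391 intr=30.8409 cont=31.6870 V=31.6870[hold]; j=3 S=142.7091 intr=0.0000 cont=11.5724 V=11.5724[hold]; j=4 S=185.4155 intr=0.0000 cont=1.9496 V=1.9496[hold]; j=5 S=240.9021 intr=0.0000 cont=0.0000 V=0.0000[hold]  S*(5)=84.5401
k=4: j=0 S=74.1678 intr=66.5122 cont=65.4941 V=66.5122[EX]; j=1 S=96.3629 intr=44.3171 cont=43.7148 V=44.3171[EX]; j=2 S=125.2000 intr=15.4800 cont=21.5712 V=21.5712[hold]; j=3 S=162.6668 intr=0.0000 cont=6.7590 V=6.7590[hold]; j=4 S=211.3457 intr=0.0000 cont=0.9773 V=0.9773[hold]  S*(4)=96.3629
k=3: j=0 S=84.5401 intr=56.1399 cont=55.1218 V=56.1399[EX]; j=1 S=109.8391 intr=30.8409 cont=32.8166 V=32.8166[hold]; j=2 S=142.7091 intr=0.0000 cont=14.1348 V=14.1348[hold]; j=3 S=185.4155 intr=0.0000 cont=3.8683 V=3.8683[hold]  S*(3)=84.5401
k=2: j=0 S=96.3629 intr=44.3171 cont=44.2700 V=44.3171[EX]; j=1 S=125.2000 intr=15.4800 cont=23.3968 V=23.3968[hold]; j=2 S=162.6668 intr=0.0000 cont=8.9864 V=8.9864[hold]  S*(2)=96.3629
k=1: j=0 S=109.8391 intr=30.8409 cont=33.7139 V=33.7139[hold]; j=1 S=142.7091 intr=0.0000 cont=16.1447 V=16.1447[hold]  S*(1)=-
k=0: j=0 S=125.2000 intr=15.4800 cont=24.8345 V=24.8345[hold]  S*(0)=-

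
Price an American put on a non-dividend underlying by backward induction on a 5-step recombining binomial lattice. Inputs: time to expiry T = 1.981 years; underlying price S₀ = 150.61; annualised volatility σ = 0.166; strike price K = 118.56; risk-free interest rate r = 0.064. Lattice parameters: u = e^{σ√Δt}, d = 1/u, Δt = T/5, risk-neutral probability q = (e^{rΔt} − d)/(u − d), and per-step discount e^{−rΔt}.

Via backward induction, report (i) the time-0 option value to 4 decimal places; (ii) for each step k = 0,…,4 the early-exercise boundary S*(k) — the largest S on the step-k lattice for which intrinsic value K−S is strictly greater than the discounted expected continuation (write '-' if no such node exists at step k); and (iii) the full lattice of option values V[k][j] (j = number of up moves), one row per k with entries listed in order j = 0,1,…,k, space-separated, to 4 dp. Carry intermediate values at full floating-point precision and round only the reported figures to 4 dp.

price = 0.9364
boundary = - - - - 99.1608
tree:
0.9364
2.0806 0.2029
4.5269 0.5159 0.0000
9.5697 1.3115 0.0000 0.0000
19.3992 3.3344 0.0000 0.0000 0.0000
29.2374 8.4775 0.0000 0.0000 0.0000 0.0000

Δt=0.39620  u=1.11014  d=0.90079  q=0.59657  discount=0.97496
step 5 (expiry): payoffs max(K−S,0) = 29.2374 8.4775 0.0000 0.0000 0.0000 0.0000
step 4: (k=4,j=0): S=99.1608, (K−S)⁺=19.3992, hold=16.4307 ⇒ V=19.3992 exercise | (k=4,j=1): S=122.2072, (K−S)⁺=0.0000, hold=3.3344 ⇒ V=3.3344 continue | (k=4,j=2): S=150.6100, (K−S)⁺=0.0000, hold=0.0000 ⇒ V=0.0000 continue | (k=4,j=3): S=185.6140, (K−S)⁺=0.0000, hold=0.0000 ⇒ V=0.0000 continue | (k=4,j=4): S=228.7534, (K−S)⁺=0.0000, hold=0.0000 ⇒ V=0.0000 continue  boundary S*=99.1608
step 3: (k=3,j=0): S=110.0825, (K−S)⁺=8.4775, hold=9.5697 ⇒ V=9.5697 continue | (k=3,j=1): S=135.6674, (K−S)⁺=0.0000, hold=1.3115 ⇒ V=1.3115 continue | (k=3,j=2): S=167.1985, (K−S)⁺=0.0000, hold=0.0000 ⇒ V=0.0000 continue | (k=3,j=3): S=206.0578, (K−S)⁺=0.0000, hold=0.0000 ⇒ V=0.0000 continue  boundary S*=-
step 2: (k=2,j=0): S=122.2072, (K−S)⁺=0.0000, hold=4.5269 ⇒ V=4.5269 continue | (k=2,j=1): S=150.6100, (K−S)⁺=0.0000, hold=0.5159 ⇒ V=0.5159 continue | (k=2,j=2): S=185.6140, (K−S)⁺=0.0000, hold=0.0000 ⇒ V=0.0000 continue  boundary S*=-
step 1: (k=1,j=0): S=135.6674, (K−S)⁺=0.0000, hold=2.0806 ⇒ V=2.0806 continue | (k=1,j=1): S=167.1985, (K−S)⁺=0.0000, hold=0.2029 ⇒ V=0.2029 continue  boundary S*=-
step 0: (k=0,j=0): S=150.6100, (K−S)⁺=0.0000, hold=0.9364 ⇒ V=0.9364 continue  boundary S*=-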